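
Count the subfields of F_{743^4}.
F_{743^4} has 3 subfields

The subfields of F_{p^n} are exactly the fields F_{p^d} for d | n (each is the fixed field of the unique index-d subgroup of Gal(F_{p^n}/F_p) ≅ Z/nZ). The divisors of n = 4 are {1, 2, 4}, giving 3 subfields: F_{743^1}, F_{743^2}, F_{743^4}.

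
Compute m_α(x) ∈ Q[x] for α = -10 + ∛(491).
m_α(x) = x^3 + 30x^2 + 300x + 509

Set β = α + 10 = ∛(491), so β^3 = 491. Then (α + 10)^3 - 491 = 0, i.e. α is a root of g(x) = (x + 10)^3 - 491 = x^3 + 30x^2 + 300x + 509. Since g(x) = h(x + 10) where h(x) = x^3 - 491, and h is irreducible over Q (because 491 is not a perfect cube, so h has no rational root, and a monic cubic with no rational root is irreducible), g is also irreducible (irreducibility is preserved under the substitution x → x + 10). Hence m_α(x) = x^3 + 30x^2 + 300x + 509.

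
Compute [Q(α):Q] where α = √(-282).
[Q(α):Q] = 2

[Q(α):Q] equals the degree of the minimal polynomial of α. Here α^2 = -282 and x^2 + 282 is irreducible (d = -282 is squarefree, ≠ 1, hence not a square), so deg(m_α) = 2. Thus [Q(α):Q] = 2.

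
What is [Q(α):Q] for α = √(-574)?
[Q(α):Q] = 2

[Q(α):Q] equals the degree of the minimal polynomial of α. Here α^2 = -574 and x^2 + 574 is irreducible (d = -574 is squarefree, ≠ 1, hence not a square), so deg(m_α) = 2. Thus [Q(α):Q] = 2.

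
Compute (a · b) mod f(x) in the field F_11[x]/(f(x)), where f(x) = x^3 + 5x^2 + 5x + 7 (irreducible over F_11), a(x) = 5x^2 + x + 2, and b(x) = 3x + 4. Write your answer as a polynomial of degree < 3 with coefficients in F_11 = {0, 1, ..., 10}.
a · b ≡ 3x^2 + x + 2 (mod f(x))

Multiply in F_11[x]: a(x)·b(x) = (5x^2 + x + 2)·(3x + 4) = 4x^3 + x^2 + 10x + 8. This has degree ≥ 3, so divide by f(x) over F_11: 4x^3 + x^2 + 10x + 8 = (4)·(x^3 + 5x^2 + 5x + 7) + (3x^2 + x + 2). Hence a·b ≡ 3x^2 + x + 2 (mod f). (F_11[x]/(f) is a field with 11^3 = 1331 elements since f is irreducible of degree 3.)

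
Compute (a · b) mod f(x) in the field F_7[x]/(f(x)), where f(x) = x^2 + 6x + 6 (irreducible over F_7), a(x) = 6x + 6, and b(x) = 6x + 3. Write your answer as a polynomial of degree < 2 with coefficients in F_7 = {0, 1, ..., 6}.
a · b ≡ 6x + 5 (mod f(x))

Multiply in F_7[x]: a(x)·b(x) = (6x + 6)·(6x + 3) = x^2 + 5x + 4. This has degree ≥ 2, so divide by f(x) over F_7: x^2 + 5x + 4 = (1)·(x^2 + 6x + 6) + (6x + 5). Hence a·b ≡ 6x + 5 (mod f). (F_7[x]/(f) is a field with 7^2 = 49 elements since f is irreducible of degree 2.)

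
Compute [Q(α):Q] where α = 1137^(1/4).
[Q(α):Q] = 4

α is a root of x^4 - 1137. By Eisenstein's criterion at the prime p = 3 (which divides the constant term 1137 but p^2 = 9 does not, since 1137 is squarefree), x^4 - 1137 is irreducible over Q. Hence [Q(α):Q] = 4.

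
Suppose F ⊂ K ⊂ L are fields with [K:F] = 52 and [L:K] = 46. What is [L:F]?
[L:F] = 2392

The tower law says that for any tower of field extensions F ⊂ K ⊂ L with finite degrees, [L:F] = [L:K] · [K:F]. Here this gives [L:F] = 46 · 52 = 2392.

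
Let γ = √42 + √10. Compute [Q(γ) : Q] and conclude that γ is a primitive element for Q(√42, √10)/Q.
[Q(γ) : Q] = 4 (equivalently, Q(γ) = Q(√42, √10))

Obviously Q(γ) ⊆ Q(√42, √10), and [Q(√42, √10):Q] = 4 (since 42, 10 are distinct squarefree integers > 1 with 420 not a perfect square). To show equality we compute the minimal polynomial of γ. From γ = √42 + √10: γ^2 = 42 + 2√(420) + 10 = 52 + 2√(420), so γ^2 - 52 = 2√(420); squaring, (γ^2 - 52)^2 = 4·420, i.e. γ^4 - 104γ^2 + 2704 - 1680 = 0, i.e. γ^4 - 104γ^2 + 1024 = 0. So γ is a root of x^4 - 104x^2 + 1024. This polynomial is irreducible over Q: it has no rational root (each ±√42 ± √10 is irrational), and any factorization into two quadratics over Q would force √(420) ∈ Q (pairing opposite roots) or √42, √10 ∈ Q (other pairings), all impossible. Hence [Q(γ):Q] = 4 = [Q(√42, √10):Q], so Q(γ) = Q(√42, √10).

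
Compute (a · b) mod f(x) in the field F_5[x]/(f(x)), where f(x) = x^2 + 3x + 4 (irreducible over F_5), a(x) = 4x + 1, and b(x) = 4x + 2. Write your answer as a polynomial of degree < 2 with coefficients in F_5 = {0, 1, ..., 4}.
a · b ≡ 4x + 3 (mod f(x))

Multiply in F_5[x]: a(x)·b(x) = (4x + 1)·(4x + 2) = x^2 + 2x + 2. This has degree ≥ 2, so divide by f(x) over F_5: x^2 + 2x + 2 = (1)·(x^2 + 3x + 4) + (4x + 3). Hence a·b ≡ 4x + 3 (mod f). (F_5[x]/(f) is a field with 5^2 = 25 elements since f is irreducible of degree 2.)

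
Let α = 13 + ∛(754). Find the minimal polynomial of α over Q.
m_α(x) = x^3 - 39x^2 + 507x - 2951

Set β = α - 13 = ∛(754), so β^3 = 754. Then (α - 13)^3 - 754 = 0, i.e. α is a root of g(x) = (x - 13)^3 - 754 = x^3 - 39x^2 + 507x - 2951. Since g(x) = h(x - 13) where h(x) = x^3 - 754, and h is irreducible over Q (because 754 is not a perfect cube, so h has no rational root, and a monic cubic with no rational root is irreducible), g is also irreducible (irreducibility is preserved under the substitution x → x - 13). Hence m_α(x) = x^3 - 39x^2 + 507x - 2951.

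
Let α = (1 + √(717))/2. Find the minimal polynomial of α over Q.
m_α(x) = x^2 - x - 179

From 2α - 1 = √(717), squaring gives (2α - 1)^2 = 717, i.e. 4α^2 - 4α + 1 = 717, so α^2 - α + (1 - 717)/4 = 0. Since 717 ≡ 1 (mod 4), (1 - 717)/4 = -179 ∈ Z. The polynomial x^2 - x - 179 has discriminant 1 - 4·(-179) = 717, which is not a perfect square in Q (d = 717 is squarefree and ≠ 1), so x^2 - x - 179 is irreducible over Q. It is the minimal polynomial of α.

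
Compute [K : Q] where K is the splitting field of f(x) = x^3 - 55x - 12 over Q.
[K : Q] = 6

By the rational root test, any rational root of the monic integer polynomial f(x) = x^3 - 55x - 12 must be an integer dividing the constant term -12, i.e. one of ±{1, 2, 3, 4, 6, 12}. Evaluating: f(1) = -66, f(-1) = 42, f(2) = -114, f(-2) = 90, f(3) = -150, f(-3) = 126, f(4) = -168, f(-4) = 144, f(6) = -126, f(-6) = 102, f(12) = 1056, f(-12) = -1080; none is 0, so f has no rational root and is therefore irreducible over Q (a cubic with no linear factor over a field is irreducible). For an irreducible cubic, the Galois group is A_3 or S_3 according as the discriminant disc(f) = -4a^3 - 27b^2 = -4·(-55)^3 - 27·(-12)^2 = 661612 is or is not a square in Q. Here disc(f) = 661612 is not a perfect square in Q, so the Galois group of f over Q is not contained in A_3 and must be all of S_3. The splitting field has degree |S_3| = 6 over Q, so [K : Q] = 6.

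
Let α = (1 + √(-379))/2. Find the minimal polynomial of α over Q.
m_α(x) = x^2 - x + 95

From 2α - 1 = √(-379), squaring gives (2α - 1)^2 = -379, i.e. 4α^2 - 4α + 1 = -379, so α^2 - α + (1 + 379)/4 = 0. Since -379 ≡ 1 (mod 4), (1 + 379)/4 = 95 ∈ Z. The polynomial x^2 - x + 95 has discriminant 1 - 4·(95) = -379, which is not a perfect square in Q (d = -379 is squarefree and ≠ 1), so x^2 - x + 95 is irreducible over Q. It is the minimal polynomial of α.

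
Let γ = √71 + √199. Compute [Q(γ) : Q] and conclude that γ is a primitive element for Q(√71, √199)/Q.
[Q(γ) : Q] = 4 (equivalently, Q(γ) = Q(√71, √199))

Obviously Q(γ) ⊆ Q(√71, √199), and [Q(√71, √199):Q] = 4 (since 71, 199 are distinct squarefree integers > 1 with 14129 not a perfect square). To show equality we compute the minimal polynomial of γ. From γ = √71 + √199: γ^2 = 71 + 2√(14129) + 199 = 270 + 2√(14129), so γ^2 - 270 = 2√(14129); squaring, (γ^2 - 270)^2 = 4·14129, i.e. γ^4 - 540γ^2 + 72900 - 56516 = 0, i.e. γ^4 - 540γ^2 + 16384 = 0. So γ is a root of x^4 - 540x^2 + 16384. This polynomial is irreducible over Q: it has no rational root (each ±√71 ± √199 is irrational), and any factorization into two quadratics over Q would force √(14129) ∈ Q (pairing opposite roots) or √71, √199 ∈ Q (other pairings), all impossible. Hence [Q(γ):Q] = 4 = [Q(√71, √199):Q], so Q(γ) = Q(√71, √199).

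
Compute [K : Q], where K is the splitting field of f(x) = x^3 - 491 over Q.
[K : Q] = 6

The roots of x^3 - 491 are ∛491, ω∛491, ω^2∛491 where ω = e^(2πi/3) is a primitive cube root of unity, so K = Q(∛491, ω). Now [Q(∛491):Q] = 3 (since 491 is not a perfect cube, x^3 - 491 is irreducible) and [Q(ω):Q] = 2. Both 2 and 3 divide [K:Q], and [K:Q] ≤ 3·2 = 6, so [K:Q] = 6. (Equivalently: Q(∛491) ⊂ R but ω ∉ R, so [K : Q(∛491)] = 2.)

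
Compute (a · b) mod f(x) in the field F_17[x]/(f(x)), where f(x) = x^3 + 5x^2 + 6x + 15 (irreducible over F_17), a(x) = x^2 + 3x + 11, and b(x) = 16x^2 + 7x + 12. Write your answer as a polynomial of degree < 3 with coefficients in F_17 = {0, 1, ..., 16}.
a · b ≡ 6x + 14 (mod f(x))

Multiply in F_17[x]: a(x)·b(x) = (x^2 + 3x + 11)·(16x^2 + 7x + 12) = 16x^4 + 4x^3 + 5x^2 + 11x + 13. This has degree ≥ 3, so divide by f(x) over F_17: 16x^4 + 4x^3 + 5x^2 + 11x + 13 = (16x + 9)·(x^3 + 5x^2 + 6x + 15) + (6x + 14). Hence a·b ≡ 6x + 14 (mod f). (F_17[x]/(f) is a field with 17^3 = 4913 elements since f is irreducible of degree 3.)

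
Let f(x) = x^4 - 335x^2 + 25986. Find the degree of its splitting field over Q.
[K : Q] = 4

Solving the quadratic in x^2: x^2 = (335 ± √(335^2 - 4·25986))/2 = (335 ± √8281)/2 = (335 ± 91)/2, giving x^2 = 213 or x^2 = 122. So f(x) = (x^2 - 213)(x^2 - 122) and the roots of f are ±√213, ±√122. Hence the splitting field is K = Q(√213, √122). Since 213 and 122 are distinct squarefree integers > 1, their product 25986 is not a perfect square, so √122 ∉ Q(√213). By the tower law [K:Q] = [Q(√213,√122):Q(√213)] · [Q(√213):Q] = 2 · 2 = 4.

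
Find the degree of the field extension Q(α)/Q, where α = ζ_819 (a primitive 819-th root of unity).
[Q(α):Q] = 432

The minimal polynomial of ζ_819 over Q is the 819-th cyclotomic polynomial Φ_819(x), which is irreducible over Q and has degree φ(819) = 432. Hence [Q(α):Q] = φ(819) = 432.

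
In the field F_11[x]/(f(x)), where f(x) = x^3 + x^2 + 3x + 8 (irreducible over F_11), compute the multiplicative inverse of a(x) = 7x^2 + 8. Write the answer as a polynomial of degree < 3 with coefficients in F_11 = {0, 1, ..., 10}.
a(x)^(-1) ≡ 3x^2 + 8x + 9 (mod f(x))

Since f is irreducible over F_11, F_11[x]/(f) is a field and a(x) ≠ 0 has an inverse. Apply the extended Euclidean algorithm to f(x) and a(x) in F_11[x]: f(x) = (8x + 8)·a(x) + (5x + 10);  a(x) = (8x + 6)·(5x + 10) + (3). The last nonzero remainder is the constant 3 = gcd(f, a) in F_11. Back-substituting through the division chain expresses 3 = s(x)·a(x) + t(x)·f(x) with s(x) ≡ 9x^2 + 2x + 5 (mod f), so (9x^2 + 2x + 5)·a(x) ≡ 3 (mod f). Multiplying by 3^(-1) ≡ 4 in F_11 gives a(x)^(-1) ≡ 4·(9x^2 + 2x + 5) ≡ 3x^2 + 8x + 9 (mod f). Check: (7x^2 + 8)·(3x^2 + 8x + 9) = 10x^4 + x^3 + 10x^2 + 9x + 6 ≡ 1 (mod x^3 + x^2 + 3x + 8).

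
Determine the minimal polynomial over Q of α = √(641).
m_α(x) = x^2 - 641

α satisfies α^2 - 641 = 0, so x^2 - 641 annihilates α. Since d = 641 is squarefree and ≠ 1, it is not a perfect square in Q, so x^2 - 641 has no rational root and is therefore irreducible over Q (a degree-2 polynomial over a field is irreducible iff it has no root). Hence m_α(x) = x^2 - 641.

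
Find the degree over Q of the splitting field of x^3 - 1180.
[K : Q] = 6

The roots of x^3 - 1180 are ∛1180, ω∛1180, ω^2∛1180 where ω = e^(2πi/3) is a primitive cube root of unity, so K = Q(∛1180, ω). Now [Q(∛1180):Q] = 3 (since 1180 is not a perfect cube, x^3 - 1180 is irreducible) and [Q(ω):Q] = 2. Both 2 and 3 divide [K:Q], and [K:Q] ≤ 3·2 = 6, so [K:Q] = 6. (Equivalently: Q(∛1180) ⊂ R but ω ∉ R, so [K : Q(∛1180)] = 2.)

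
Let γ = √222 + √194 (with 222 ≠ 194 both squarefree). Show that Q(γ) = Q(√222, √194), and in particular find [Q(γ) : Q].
[Q(γ) : Q] = 4 (equivalently, Q(γ) = Q(√222, √194))

Obviously Q(γ) ⊆ Q(√222, √194), and [Q(√222, √194):Q] = 4 (since 222, 194 are distinct squarefree integers > 1 with 43068 not a perfect square). To show equality we compute the minimal polynomial of γ. From γ = √222 + √194: γ^2 = 222 + 2√(43068) + 194 = 416 + 2√(43068), so γ^2 - 416 = 2√(43068); squaring, (γ^2 - 416)^2 = 4·43068, i.e. γ^4 - 832γ^2 + 173056 - 172272 = 0, i.e. γ^4 - 832γ^2 + 784 = 0. So γ is a root of x^4 - 832x^2 + 784. This polynomial is irreducible over Q: it has no rational root (each ±√222 ± √194 is irrational), and any factorization into two quadratics over Q would force √(43068) ∈ Q (pairing opposite roots) or √222, √194 ∈ Q (other pairings), all impossible. Hence [Q(γ):Q] = 4 = [Q(√222, √194):Q], so Q(γ) = Q(√222, √194).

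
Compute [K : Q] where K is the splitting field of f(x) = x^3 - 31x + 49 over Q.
[K : Q] = 6

By the rational root test, any rational root of the monic integer polynomial f(x) = x^3 - 31x + 49 must be an integer dividing the constant term 49, i.e. one of ±{1, 7, 49}. Evaluating: f(1) = 19, f(-1) = 79, f(7) = 175, f(-7) = -77, f(49) = 116179, f(-49) = -116081; none is 0, so f has no rational root and is therefore irreducible over Q (a cubic with no linear factor over a field is irreducible). For an irreducible cubic, the Galois group is A_3 or S_3 according as the discriminant disc(f) = -4a^3 - 27b^2 = -4·(-31)^3 - 27·(49)^2 = 54337 is or is not a square in Q. Here disc(f) = 54337 is not a perfect square in Q, so the Galois group of f over Q is not contained in A_3 and must be all of S_3. The splitting field has degree |S_3| = 6 over Q, so [K : Q] = 6.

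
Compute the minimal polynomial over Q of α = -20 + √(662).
m_α(x) = x^2 + 40x - 262

From α + 20 = √(662), squaring gives (α + 20)^2 = 662, i.e. α^2 + 40α + 400 = 662, so α^2 + 40α - 262 = 0. The discriminant of x^2 + 40x - 262 is (40)^2 - 4·(-262) = 1600 + 1048 = 2648, and 4·(662) is not a perfect square in Q since 662 is squarefree and ≠ 1. Hence x^2 + 40x - 262 is irreducible over Q and is the minimal polynomial of α.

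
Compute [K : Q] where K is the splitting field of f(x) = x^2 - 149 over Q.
[K : Q] = 2

f(x) = x^2 - 149 factors as (x - √149)(x + √149). The splitting field is K = Q(√149). Since 149 is squarefree and > 1, it is not a perfect square, so x^2 - 149 is irreducible over Q and [Q(√149) : Q] = 2. Hence [K : Q] = 2.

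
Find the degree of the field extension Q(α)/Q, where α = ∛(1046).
[Q(α):Q] = 3

The minimal polynomial of α is x^3 - 1046, irreducible over Q since 1046 is not a perfect cube (so x^3 - 1046 has no rational root). Hence [Q(α):Q] = deg(m_α) = 3.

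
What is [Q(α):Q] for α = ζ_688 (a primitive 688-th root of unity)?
[Q(α):Q] = 336

The minimal polynomial of ζ_688 over Q is the 688-th cyclotomic polynomial Φ_688(x), which is irreducible over Q and has degree φ(688) = 336. Hence [Q(α):Q] = φ(688) = 336.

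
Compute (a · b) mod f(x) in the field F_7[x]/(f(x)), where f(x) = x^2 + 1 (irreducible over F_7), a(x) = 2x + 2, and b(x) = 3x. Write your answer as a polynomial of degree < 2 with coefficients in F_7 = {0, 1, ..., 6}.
a · b ≡ 6x + 1 (mod f(x))

Multiply in F_7[x]: a(x)·b(x) = (2x + 2)·(3x) = 6x^2 + 6x. This has degree ≥ 2, so divide by f(x) over F_7: 6x^2 + 6x = (6)·(x^2 + 1) + (6x + 1). Hence a·b ≡ 6x + 1 (mod f). (F_7[x]/(f) is a field with 7^2 = 49 elements since f is irreducible of degree 2.)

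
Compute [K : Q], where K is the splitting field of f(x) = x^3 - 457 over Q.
[K : Q] = 6

The roots of x^3 - 457 are ∛457, ω∛457, ω^2∛457 where ω = e^(2πi/3) is a primitive cube root of unity, so K = Q(∛457, ω). Now [Q(∛457):Q] = 3 (since 457 is not a perfect cube, x^3 - 457 is irreducible) and [Q(ω):Q] = 2. Both 2 and 3 divide [K:Q], and [K:Q] ≤ 3·2 = 6, so [K:Q] = 6. (Equivalently: Q(∛457) ⊂ R but ω ∉ R, so [K : Q(∛457)] = 2.)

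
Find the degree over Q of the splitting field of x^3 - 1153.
[K : Q] = 6

The roots of x^3 - 1153 are ∛1153, ω∛1153, ω^2∛1153 where ω = e^(2πi/3) is a primitive cube root of unity, so K = Q(∛1153, ω). Now [Q(∛1153):Q] = 3 (since 1153 is not a perfect cube, x^3 - 1153 is irreducible) and [Q(ω):Q] = 2. Both 2 and 3 divide [K:Q], and [K:Q] ≤ 3·2 = 6, so [K:Q] = 6. (Equivalently: Q(∛1153) ⊂ R but ω ∉ R, so [K : Q(∛1153)] = 2.)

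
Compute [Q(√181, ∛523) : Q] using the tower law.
[Q(√181, ∛523) : Q] = 6

Let L = Q(√181, ∛523). Since Q(√181) ⊂ L and [Q(√181):Q] = 2, the tower law gives 2 | [L:Q]. Likewise Q(∛523) ⊂ L with [Q(∛523):Q] = 3 (because 523 is not a perfect cube), so 3 | [L:Q]. As gcd(2,3) = 1, [L:Q] is divisible by 6. Conversely L is generated over Q by √181 and ∛523, so [L:Q] ≤ 2·3 = 6. Therefore [Q(√181, ∛523) : Q] = 6.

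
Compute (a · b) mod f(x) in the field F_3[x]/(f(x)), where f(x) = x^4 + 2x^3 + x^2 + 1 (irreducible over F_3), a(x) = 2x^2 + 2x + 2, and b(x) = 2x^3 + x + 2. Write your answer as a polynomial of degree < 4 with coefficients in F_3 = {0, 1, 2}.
a · b ≡ x^3 + x^2 + 2x + 2 (mod f(x))

Multiply in F_3[x]: a(x)·b(x) = (2x^2 + 2x + 2)·(2x^3 + x + 2) = x^5 + x^4 + 1. This has degree ≥ 4, so divide by f(x) over F_3: x^5 + x^4 + 1 = (x + 2)·(x^4 + 2x^3 + x^2 + 1) + (x^3 + x^2 + 2x + 2). Hence a·b ≡ x^3 + x^2 + 2x + 2 (mod f). (F_3[x]/(f) is a field with 3^4 = 81 elements since f is irreducible of degree 4.)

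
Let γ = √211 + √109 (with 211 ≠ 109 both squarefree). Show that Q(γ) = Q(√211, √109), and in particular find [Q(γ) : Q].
[Q(γ) : Q] = 4 (equivalently, Q(γ) = Q(√211, √109))

Obviously Q(γ) ⊆ Q(√211, √109), and [Q(√211, √109):Q] = 4 (since 211, 109 are distinct squarefree integers > 1 with 22999 not a perfect square). To show equality we compute the minimal polynomial of γ. From γ = √211 + √109: γ^2 = 211 + 2√(22999) + 109 = 320 + 2√(22999), so γ^2 - 320 = 2√(22999); squaring, (γ^2 - 320)^2 = 4·22999, i.e. γ^4 - 640γ^2 + 102400 - 91996 = 0, i.e. γ^4 - 640γ^2 + 10404 = 0. So γ is a root of x^4 - 640x^2 + 10404. This polynomial is irreducible over Q: it has no rational root (each ±√211 ± √109 is irrational), and any factorization into two quadratics over Q would force √(22999) ∈ Q (pairing opposite roots) or √211, √109 ∈ Q (other pairings), all impossible. Hence [Q(γ):Q] = 4 = [Q(√211, √109):Q], so Q(γ) = Q(√211, √109).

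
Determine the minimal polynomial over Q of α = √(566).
m_α(x) = x^2 - 566

α satisfies α^2 - 566 = 0, so x^2 - 566 annihilates α. Since d = 566 is squarefree and ≠ 1, it is not a perfect square in Q, so x^2 - 566 has no rational root and is therefore irreducible over Q (a degree-2 polynomial over a field is irreducible iff it has no root). Hence m_α(x) = x^2 - 566.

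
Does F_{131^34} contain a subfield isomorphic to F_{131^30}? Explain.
No: F_{131^30} is not a subfield of F_{131^34}

F_{p^m} embeds in F_{p^n} iff m | n. Here 30 ∤ 34 (since 34 = 1·30 + 4 with remainder 4 ≠ 0), so F_{131^30} is not a subfield of F_{131^34}. Equivalently: if it were, the tower law would give 30 = [F_{131^30}:F_131] dividing [F_{131^34}:F_131] = 34, contradiction.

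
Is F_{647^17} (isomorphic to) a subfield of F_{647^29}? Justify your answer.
No: F_{647^17} is not a subfield of F_{647^29}

F_{p^m} embeds in F_{p^n} iff m | n. Here 17 ∤ 29 (since 29 = 1·17 + 12 with remainder 12 ≠ 0), so F_{647^17} is not a subfield of F_{647^29}. Equivalently: if it were, the tower law would give 17 = [F_{647^17}:F_647] dividing [F_{647^29}:F_647] = 29, contradiction.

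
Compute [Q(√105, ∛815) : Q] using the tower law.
[Q(√105, ∛815) : Q] = 6

Let L = Q(√105, ∛815). Since Q(√105) ⊂ L and [Q(√105):Q] = 2, the tower law gives 2 | [L:Q]. Likewise Q(∛815) ⊂ L with [Q(∛815):Q] = 3 (because 815 is not a perfect cube), so 3 | [L:Q]. As gcd(2,3) = 1, [L:Q] is divisible by 6. Conversely L is generated over Q by √105 and ∛815, so [L:Q] ≤ 2·3 = 6. Therefore [Q(√105, ∛815) : Q] = 6.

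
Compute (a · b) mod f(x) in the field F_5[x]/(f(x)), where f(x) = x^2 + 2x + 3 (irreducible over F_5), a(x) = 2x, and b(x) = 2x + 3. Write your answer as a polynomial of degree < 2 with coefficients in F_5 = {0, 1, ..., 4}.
a · b ≡ 3x + 3 (mod f(x))

Multiply in F_5[x]: a(x)·b(x) = (2x)·(2x + 3) = 4x^2 + x. This has degree ≥ 2, so divide by f(x) over F_5: 4x^2 + x = (4)·(x^2 + 2x + 3) + (3x + 3). Hence a·b ≡ 3x + 3 (mod f). (F_5[x]/(f) is a field with 5^2 = 25 elements since f is irreducible of degree 2.)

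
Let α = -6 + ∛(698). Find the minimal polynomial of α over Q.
m_α(x) = x^3 + 18x^2 + 108x - 482

Set β = α + 6 = ∛(698), so β^3 = 698. Then (α + 6)^3 - 698 = 0, i.e. α is a root of g(x) = (x + 6)^3 - 698 = x^3 + 18x^2 + 108x - 482. Since g(x) = h(x + 6) where h(x) = x^3 - 698, and h is irreducible over Q (because 698 is not a perfect cube, so h has no rational root, and a monic cubic with no rational root is irreducible), g is also irreducible (irreducibility is preserved under the substitution x → x + 6). Hence m_α(x) = x^3 + 18x^2 + 108x - 482.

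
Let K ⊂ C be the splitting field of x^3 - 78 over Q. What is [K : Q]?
[K : Q] = 6

The roots of x^3 - 78 are ∛78, ω∛78, ω^2∛78 where ω = e^(2πi/3) is a primitive cube root of unity, so K = Q(∛78, ω). Now [Q(∛78):Q] = 3 (since 78 is not a perfect cube, x^3 - 78 is irreducible) and [Q(ω):Q] = 2. Both 2 and 3 divide [K:Q], and [K:Q] ≤ 3·2 = 6, so [K:Q] = 6. (Equivalently: Q(∛78) ⊂ R but ω ∉ R, so [K : Q(∛78)] = 2.)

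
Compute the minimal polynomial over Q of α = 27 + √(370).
m_α(x) = x^2 - 54x + 359

From α - 27 = √(370), squaring gives (α - 27)^2 = 370, i.e. α^2 - 54α + 729 = 370, so α^2 - 54α + 359 = 0. The discriminant of x^2 - 54x + 359 is (-54)^2 - 4·(359) = 2916 - 1436 = 1480, and 4·(370) is not a perfect square in Q since 370 is squarefree and ≠ 1. Hence x^2 - 54x + 359 is irreducible over Q and is the minimal polynomial of α.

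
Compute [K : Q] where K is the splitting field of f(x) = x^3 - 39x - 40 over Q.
[K : Q] = 6

By the rational root test, any rational root of the monic integer polynomial f(x) = x^3 - 39x - 40 must be an integer dividing the constant term -40, i.e. one of ±{1, 2, 4, 5, 8, 10, 20, 40}. Evaluating: f(1) = -78, f(-1) = -2, f(2) = -110, f(-2) = 30, f(4) = -132, f(-4) = 52, f(5) = -110, f(-5) = 30, f(8) = 160, f(-8) = -240, f(10) = 570, f(-10) = -650, f(20) = 7180, f(-20) = -7260, f(40) = 62400, f(-40) = -62480; none is 0, so f has no rational root and is therefore irreducible over Q (a cubic with no linear factor over a field is irreducible). For an irreducible cubic, the Galois group is A_3 or S_3 according as the discriminant disc(f) = -4a^3 - 27b^2 = -4·(-39)^3 - 27·(-40)^2 = 194076 is or is not a square in Q. Here disc(f) = 194076 is not a perfect square in Q, so the Galois group of f over Q is not contained in A_3 and must be all of S_3. The splitting field has degree |S_3| = 6 over Q, so [K : Q] = 6.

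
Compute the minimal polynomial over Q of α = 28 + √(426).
m_α(x) = x^2 - 56x + 358

From α - 28 = √(426), squaring gives (α - 28)^2 = 426, i.e. α^2 - 56α + 784 = 426, so α^2 - 56α + 358 = 0. The discriminant of x^2 - 56x + 358 is (-56)^2 - 4·(358) = 3136 - 1432 = 1704, and 4·(426) is not a perfect square in Q since 426 is squarefree and ≠ 1. Hence x^2 - 56x + 358 is irreducible over Q and is the minimal polynomial of α.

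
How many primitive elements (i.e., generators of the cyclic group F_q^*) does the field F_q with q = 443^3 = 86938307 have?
There are φ(86938306) = 32368896 primitive elements

F_q^* is cyclic of order q - 1 = 86938306. A cyclic group of order m has exactly φ(m) generators. Here m = 86938306 = 2 · 7 · 13 · 17 · 28099, so the number of primitive elements is φ(86938306) = 32368896.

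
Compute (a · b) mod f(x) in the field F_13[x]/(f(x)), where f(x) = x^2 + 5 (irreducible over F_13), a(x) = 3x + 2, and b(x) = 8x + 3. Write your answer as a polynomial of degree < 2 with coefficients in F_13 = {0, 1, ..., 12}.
a · b ≡ 12x + 3 (mod f(x))

Multiply in F_13[x]: a(x)·b(x) = (3x + 2)·(8x + 3) = 11x^2 + 12x + 6. This has degree ≥ 2, so divide by f(x) over F_13: 11x^2 + 12x + 6 = (11)·(x^2 + 5) + (12x + 3). Hence a·b ≡ 12x + 3 (mod f). (F_13[x]/(f) is a field with 13^2 = 169 elements since f is irreducible of degree 2.)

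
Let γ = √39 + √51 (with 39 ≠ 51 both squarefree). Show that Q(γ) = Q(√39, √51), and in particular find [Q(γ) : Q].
[Q(γ) : Q] = 4 (equivalently, Q(γ) = Q(√39, √51))

Obviously Q(γ) ⊆ Q(√39, √51), and [Q(√39, √51):Q] = 4 (since 39, 51 are distinct squarefree integers > 1 with 1989 not a perfect square). To show equality we compute the minimal polynomial of γ. From γ = √39 + √51: γ^2 = 39 + 2√(1989) + 51 = 90 + 2√(1989), so γ^2 - 90 = 2√(1989); squaring, (γ^2 - 90)^2 = 4·1989, i.e. γ^4 - 180γ^2 + 8100 - 7956 = 0, i.e. γ^4 - 180γ^2 + 144 = 0. So γ is a root of x^4 - 180x^2 + 144. This polynomial is irreducible over Q: it has no rational root (each ±√39 ± √51 is irrational), and any factorization into two quadratics over Q would force √(1989) ∈ Q (pairing opposite roots) or √39, √51 ∈ Q (other pairings), all impossible. Hence [Q(γ):Q] = 4 = [Q(√39, √51):Q], so Q(γ) = Q(√39, √51).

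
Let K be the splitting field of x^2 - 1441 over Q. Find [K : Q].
[K : Q] = 2

f(x) = x^2 - 1441 factors as (x - √1441)(x + √1441). The splitting field is K = Q(√1441). Since 1441 is squarefree and > 1, it is not a perfect square, so x^2 - 1441 is irreducible over Q and [Q(√1441) : Q] = 2. Hence [K : Q] = 2.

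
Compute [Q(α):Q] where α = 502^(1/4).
[Q(α):Q] = 4

α is a root of x^4 - 502. By Eisenstein's criterion at the prime p = 2 (which divides the constant term 502 but p^2 = 4 does not, since 502 is squarefree), x^4 - 502 is irreducible over Q. Hence [Q(α):Q] = 4.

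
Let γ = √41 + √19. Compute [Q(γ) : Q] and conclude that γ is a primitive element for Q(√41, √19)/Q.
[Q(γ) : Q] = 4 (equivalently, Q(γ) = Q(√41, √19))

Obviously Q(γ) ⊆ Q(√41, √19), and [Q(√41, √19):Q] = 4 (since 41, 19 are distinct squarefree integers > 1 with 779 not a perfect square). To show equality we compute the minimal polynomial of γ. From γ = √41 + √19: γ^2 = 41 + 2√(779) + 19 = 60 + 2√(779), so γ^2 - 60 = 2√(779); squaring, (γ^2 - 60)^2 = 4·779, i.e. γ^4 - 120γ^2 + 3600 - 3116 = 0, i.e. γ^4 - 120γ^2 + 484 = 0. So γ is a root of x^4 - 120x^2 + 484. This polynomial is irreducible over Q: it has no rational root (each ±√41 ± √19 is irrational), and any factorization into two quadratics over Q would force √(779) ∈ Q (pairing opposite roots) or √41, √19 ∈ Q (other pairings), all impossible. Hence [Q(γ):Q] = 4 = [Q(√41, √19):Q], so Q(γ) = Q(√41, √19).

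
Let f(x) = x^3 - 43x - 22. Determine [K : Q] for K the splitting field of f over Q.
[K : Q] = 6

By the rational root test, any rational root of the monic integer polynomial f(x) = x^3 - 43x - 22 must be an integer dividing the constant term -22, i.e. one of ±{1, 2, 11, 22}. Evaluating: f(1) = -64, f(-1) = 20, f(2) = -100, f(-2) = 56, f(11) = 836, f(-11) = -880, f(22) = 9680, f(-22) = -9724; none is 0, so f has no rational root and is therefore irreducible over Q (a cubic with no linear factor over a field is irreducible). For an irreducible cubic, the Galois group is A_3 or S_3 according as the discriminant disc(f) = -4a^3 - 27b^2 = -4·(-43)^3 - 27·(-22)^2 = 304960 is or is not a square in Q. Here disc(f) = 304960 is not a perfect square in Q, so the Galois group of f over Q is not contained in A_3 and must be all of S_3. The splitting field has degree |S_3| = 6 over Q, so [K : Q] = 6.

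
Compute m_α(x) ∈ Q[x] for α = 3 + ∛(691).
m_α(x) = x^3 - 9x^2 + 27x - 718

Set β = α - 3 = ∛(691), so β^3 = 691. Then (α - 3)^3 - 691 = 0, i.e. α is a root of g(x) = (x - 3)^3 - 691 = x^3 - 9x^2 + 27x - 718. Since g(x) = h(x - 3) where h(x) = x^3 - 691, and h is irreducible over Q (because 691 is not a perfect cube, so h has no rational root, and a monic cubic with no rational root is irreducible), g is also irreducible (irreducibility is preserved under the substitution x → x - 3). Hence m_α(x) = x^3 - 9x^2 + 27x - 718.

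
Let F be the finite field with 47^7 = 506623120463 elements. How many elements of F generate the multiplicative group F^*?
There are φ(506623120462) = 236663175672 primitive elements

F_q^* is cyclic of order q - 1 = 506623120462. A cyclic group of order m has exactly φ(m) generators. Here m = 506623120462 = 2 · 23 · 43 · 256128979, so the number of primitive elements is φ(506623120462) = 236663175672.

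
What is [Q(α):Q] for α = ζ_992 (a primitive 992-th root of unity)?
[Q(α):Q] = 480

The minimal polynomial of ζ_992 over Q is the 992-th cyclotomic polynomial Φ_992(x), which is irreducible over Q and has degree φ(992) = 480. Hence [Q(α):Q] = φ(992) = 480.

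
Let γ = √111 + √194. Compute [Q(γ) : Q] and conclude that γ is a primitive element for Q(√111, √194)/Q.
[Q(γ) : Q] = 4 (equivalently, Q(γ) = Q(√111, √194))

Obviously Q(γ) ⊆ Q(√111, √194), and [Q(√111, √194):Q] = 4 (since 111, 194 are distinct squarefree integers > 1 with 21534 not a perfect square). To show equality we compute the minimal polynomial of γ. From γ = √111 + √194: γ^2 = 111 + 2√(21534) + 194 = 305 + 2√(21534), so γ^2 - 305 = 2√(21534); squaring, (γ^2 - 305)^2 = 4·21534, i.e. γ^4 - 610γ^2 + 93025 - 86136 = 0, i.e. γ^4 - 610γ^2 + 6889 = 0. So γ is a root of x^4 - 610x^2 + 6889. This polynomial is irreducible over Q: it has no rational root (each ±√111 ± √194 is irrational), and any factorization into two quadratics over Q would force √(21534) ∈ Q (pairing opposite roots) or √111, √194 ∈ Q (other pairings), all impossible. Hence [Q(γ):Q] = 4 = [Q(√111, √194):Q], so Q(γ) = Q(√111, √194).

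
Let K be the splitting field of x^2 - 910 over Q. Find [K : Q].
[K : Q] = 2

f(x) = x^2 - 910 factors as (x - √910)(x + √910). The splitting field is K = Q(√910). Since 910 is squarefree and > 1, it is not a perfect square, so x^2 - 910 is irreducible over Q and [Q(√910) : Q] = 2. Hence [K : Q] = 2.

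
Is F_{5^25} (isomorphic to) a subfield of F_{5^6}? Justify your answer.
No: F_{5^25} is not a subfield of F_{5^6}

F_{p^m} embeds in F_{p^n} iff m | n. Here 25 ∤ 6 (since 6 = 0·25 + 6 with remainder 6 ≠ 0), so F_{5^25} is not a subfield of F_{5^6}. Equivalently: if it were, the tower law would give 25 = [F_{5^25}:F_5] dividing [F_{5^6}:F_5] = 6, contradiction.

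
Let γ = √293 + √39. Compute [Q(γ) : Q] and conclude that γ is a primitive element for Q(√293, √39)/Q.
[Q(γ) : Q] = 4 (equivalently, Q(γ) = Q(√293, √39))

Obviously Q(γ) ⊆ Q(√293, √39), and [Q(√293, √39):Q] = 4 (since 293, 39 are distinct squarefree integers > 1 with 11427 not a perfect square). To show equality we compute the minimal polynomial of γ. From γ = √293 + √39: γ^2 = 293 + 2√(11427) + 39 = 332 + 2√(11427), so γ^2 - 332 = 2√(11427); squaring, (γ^2 - 332)^2 = 4·11427, i.e. γ^4 - 664γ^2 + 110224 - 45708 = 0, i.e. γ^4 - 664γ^2 + 64516 = 0. So γ is a root of x^4 - 664x^2 + 64516. This polynomial is irreducible over Q: it has no rational root (each ±√293 ± √39 is irrational), and any factorization into two quadratics over Q would force √(11427) ∈ Q (pairing opposite roots) or √293, √39 ∈ Q (other pairings), all impossible. Hence [Q(γ):Q] = 4 = [Q(√293, √39):Q], so Q(γ) = Q(√293, √39).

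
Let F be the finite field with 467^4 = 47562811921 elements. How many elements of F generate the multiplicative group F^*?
There are φ(47562811920) = 11494490112 primitive elements

F_q^* is cyclic of order q - 1 = 47562811920. A cyclic group of order m has exactly φ(m) generators. Here m = 47562811920 = 2^4 · 3^2 · 5 · 13 · 113 · 193 · 233, so the number of primitive elements is φ(47562811920) = 11494490112.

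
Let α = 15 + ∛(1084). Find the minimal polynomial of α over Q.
m_α(x) = x^3 - 45x^2 + 675x - 4459

Set β = α - 15 = ∛(1084), so β^3 = 1084. Then (α - 15)^3 - 1084 = 0, i.e. α is a root of g(x) = (x - 15)^3 - 1084 = x^3 - 45x^2 + 675x - 4459. Since g(x) = h(x - 15) where h(x) = x^3 - 1084, and h is irreducible over Q (because 1084 is not a perfect cube, so h has no rational root, and a monic cubic with no rational root is irreducible), g is also irreducible (irreducibility is preserved under the substitution x → x - 15). Hence m_α(x) = x^3 - 45x^2 + 675x - 4459.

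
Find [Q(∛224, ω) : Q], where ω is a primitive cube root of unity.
[Q(∛224, ω) : Q] = 6

[Q(∛224):Q] = 3 (min poly x^3 - 224, irreducible since 224 is not a perfect cube). [Q(ω):Q] = 2 (min poly x^2 + x + 1). Since Q(∛224) ⊂ R and ω ∉ R, we have ω ∉ Q(∛224), so x^2 + x + 1 remains irreducible over Q(∛224) and [Q(∛224, ω) : Q(∛224)] = 2. By the tower law, [Q(∛224, ω) : Q] = 3 · 2 = 6. (In fact Q(∛224, ω) is the splitting field of x^3 - 224 over Q.)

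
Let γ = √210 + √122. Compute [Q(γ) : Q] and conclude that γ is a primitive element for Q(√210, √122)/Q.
[Q(γ) : Q] = 4 (equivalently, Q(γ) = Q(√210, √122))

Obviously Q(γ) ⊆ Q(√210, √122), and [Q(√210, √122):Q] = 4 (since 210, 122 are distinct squarefree integers > 1 with 25620 not a perfect square). To show equality we compute the minimal polynomial of γ. From γ = √210 + √122: γ^2 = 210 + 2√(25620) + 122 = 332 + 2√(25620), so γ^2 - 332 = 2√(25620); squaring, (γ^2 - 332)^2 = 4·25620, i.e. γ^4 - 664γ^2 + 110224 - 102480 = 0, i.e. γ^4 - 664γ^2 + 7744 = 0. So γ is a root of x^4 - 664x^2 + 7744. This polynomial is irreducible over Q: it has no rational root (each ±√210 ± √122 is irrational), and any factorization into two quadratics over Q would force √(25620) ∈ Q (pairing opposite roots) or √210, √122 ∈ Q (other pairings), all impossible. Hence [Q(γ):Q] = 4 = [Q(√210, √122):Q], so Q(γ) = Q(√210, √122).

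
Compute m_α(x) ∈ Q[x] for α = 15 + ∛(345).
m_α(x) = x^3 - 45x^2 + 675x - 3720

Set β = α - 15 = ∛(345), so β^3 = 345. Then (α - 15)^3 - 345 = 0, i.e. α is a root of g(x) = (x - 15)^3 - 345 = x^3 - 45x^2 + 675x - 3720. Since g(x) = h(x - 15) where h(x) = x^3 - 345, and h is irreducible over Q (because 345 is not a perfect cube, so h has no rational root, and a monic cubic with no rational root is irreducible), g is also irreducible (irreducibility is preserved under the substitution x → x - 15). Hence m_α(x) = x^3 - 45x^2 + 675x - 3720.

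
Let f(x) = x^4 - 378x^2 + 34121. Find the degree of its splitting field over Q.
[K : Q] = 4

Solving the quadratic in x^2: x^2 = (378 ± √(378^2 - 4·34121))/2 = (378 ± √6400)/2 = (378 ± 80)/2, giving x^2 = 149 or x^2 = 229. So f(x) = (x^2 - 149)(x^2 - 229) and the roots of f are ±√149, ±√229. Hence the splitting field is K = Q(√149, √229). Since 149 and 229 are distinct squarefree integers > 1, their product 34121 is not a perfect square, so √229 ∉ Q(√149). By the tower law [K:Q] = [Q(√149,√229):Q(√149)] · [Q(√149):Q] = 2 · 2 = 4.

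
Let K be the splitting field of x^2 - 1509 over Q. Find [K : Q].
[K : Q] = 2

f(x) = x^2 - 1509 factors as (x - √1509)(x + √1509). The splitting field is K = Q(√1509). Since 1509 is squarefree and > 1, it is not a perfect square, so x^2 - 1509 is irreducible over Q and [Q(√1509) : Q] = 2. Hence [K : Q] = 2.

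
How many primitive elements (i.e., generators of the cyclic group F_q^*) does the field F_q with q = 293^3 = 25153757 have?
There are φ(25153756) = 12404448 primitive elements

F_q^* is cyclic of order q - 1 = 25153756. A cyclic group of order m has exactly φ(m) generators. Here m = 25153756 = 2^2 · 73 · 86143, so the number of primitive elements is φ(25153756) = 12404448.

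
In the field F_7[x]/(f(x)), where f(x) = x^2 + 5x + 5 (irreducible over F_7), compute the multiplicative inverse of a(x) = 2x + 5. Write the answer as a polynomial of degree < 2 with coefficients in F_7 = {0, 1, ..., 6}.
a(x)^(-1) ≡ 6x + 1 (mod f(x))

Since f is irreducible over F_7, F_7[x]/(f) is a field and a(x) ≠ 0 has an inverse. Apply the extended Euclidean algorithm to f(x) and a(x) in F_7[x]: f(x) = (4x + 3)·a(x) + (4). The last nonzero remainder is the constant 4 = gcd(f, a) in F_7. Back-substituting through the division chain expresses 4 = s(x)·a(x) + t(x)·f(x) with s(x) ≡ 3x + 4 (mod f), so (3x + 4)·a(x) ≡ 4 (mod f). Multiplying by 4^(-1) ≡ 2 in F_7 gives a(x)^(-1) ≡ 2·(3x + 4) ≡ 6x + 1 (mod f). Check: (2x + 5)·(6x + 1) = 5x^2 + 4x + 5 ≡ 1 (mod x^2 + 5x + 5).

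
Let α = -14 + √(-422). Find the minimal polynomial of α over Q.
m_α(x) = x^2 + 28x + 618

From α + 14 = √(-422), squaring gives (α + 14)^2 = -422, i.e. α^2 + 28α + 196 = -422, so α^2 + 28α + 618 = 0. The discriminant of x^2 + 28x + 618 is (28)^2 - 4·(618) = 784 - 2472 = -1688, and 4·(-422) is not a perfect square in Q since -422 is squarefree and ≠ 1. Hence x^2 + 28x + 618 is irreducible over Q and is the minimal polynomial of α.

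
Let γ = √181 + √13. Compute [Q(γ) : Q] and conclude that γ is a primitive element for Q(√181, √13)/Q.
[Q(γ) : Q] = 4 (equivalently, Q(γ) = Q(√181, √13))

Obviously Q(γ) ⊆ Q(√181, √13), and [Q(√181, √13):Q] = 4 (since 181, 13 are distinct squarefree integers > 1 with 2353 not a perfect square). To show equality we compute the minimal polynomial of γ. From γ = √181 + √13: γ^2 = 181 + 2√(2353) + 13 = 194 + 2√(2353), so γ^2 - 194 = 2√(2353); squaring, (γ^2 - 194)^2 = 4·2353, i.e. γ^4 - 388γ^2 + 37636 - 9412 = 0, i.e. γ^4 - 388γ^2 + 28224 = 0. So γ is a root of x^4 - 388x^2 + 28224. This polynomial is irreducible over Q: it has no rational root (each ±√181 ± √13 is irrational), and any factorization into two quadratics over Q would force √(2353) ∈ Q (pairing opposite roots) or √181, √13 ∈ Q (other pairings), all impossible. Hence [Q(γ):Q] = 4 = [Q(√181, √13):Q], so Q(γ) = Q(√181, √13).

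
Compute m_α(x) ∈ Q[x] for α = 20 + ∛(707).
m_α(x) = x^3 - 60x^2 + 1200x - 8707

Set β = α - 20 = ∛(707), so β^3 = 707. Then (α - 20)^3 - 707 = 0, i.e. α is a root of g(x) = (x - 20)^3 - 707 = x^3 - 60x^2 + 1200x - 8707. Since g(x) = h(x - 20) where h(x) = x^3 - 707, and h is irreducible over Q (because 707 is not a perfect cube, so h has no rational root, and a monic cubic with no rational root is irreducible), g is also irreducible (irreducibility is preserved under the substitution x → x - 20). Hence m_α(x) = x^3 - 60x^2 + 1200x - 8707.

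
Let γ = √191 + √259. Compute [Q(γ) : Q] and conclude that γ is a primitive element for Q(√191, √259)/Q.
[Q(γ) : Q] = 4 (equivalently, Q(γ) = Q(√191, √259))

Obviously Q(γ) ⊆ Q(√191, √259), and [Q(√191, √259):Q] = 4 (since 191, 259 are distinct squarefree integers > 1 with 49469 not a perfect square). To show equality we compute the minimal polynomial of γ. From γ = √191 + √259: γ^2 = 191 + 2√(49469) + 259 = 450 + 2√(49469), so γ^2 - 450 = 2√(49469); squaring, (γ^2 - 450)^2 = 4·49469, i.e. γ^4 - 900γ^2 + 202500 - 197876 = 0, i.e. γ^4 - 900γ^2 + 4624 = 0. So γ is a root of x^4 - 900x^2 + 4624. This polynomial is irreducible over Q: it has no rational root (each ±√191 ± √259 is irrational), and any factorization into two quadratics over Q would force √(49469) ∈ Q (pairing opposite roots) or √191, √259 ∈ Q (other pairings), all impossible. Hence [Q(γ):Q] = 4 = [Q(√191, √259):Q], so Q(γ) = Q(√191, √259).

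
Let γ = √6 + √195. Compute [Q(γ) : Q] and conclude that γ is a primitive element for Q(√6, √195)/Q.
[Q(γ) : Q] = 4 (equivalently, Q(γ) = Q(√6, √195))

Obviously Q(γ) ⊆ Q(√6, √195), and [Q(√6, √195):Q] = 4 (since 6, 195 are distinct squarefree integers > 1 with 1170 not a perfect square). To show equality we compute the minimal polynomial of γ. From γ = √6 + √195: γ^2 = 6 + 2√(1170) + 195 = 201 + 2√(1170), so γ^2 - 201 = 2√(1170); squaring, (γ^2 - 201)^2 = 4·1170, i.e. γ^4 - 402γ^2 + 40401 - 4680 = 0, i.e. γ^4 - 402γ^2 + 35721 = 0. So γ is a root of x^4 - 402x^2 + 35721. This polynomial is irreducible over Q: it has no rational root (each ±√6 ± √195 is irrational), and any factorization into two quadratics over Q would force √(1170) ∈ Q (pairing opposite roots) or √6, √195 ∈ Q (other pairings), all impossible. Hence [Q(γ):Q] = 4 = [Q(√6, √195):Q], so Q(γ) = Q(√6, √195).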